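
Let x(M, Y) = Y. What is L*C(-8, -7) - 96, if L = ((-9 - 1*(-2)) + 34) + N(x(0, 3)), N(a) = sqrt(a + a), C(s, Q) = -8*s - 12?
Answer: 1308 + 52*sqrt(6) ≈ 1435.4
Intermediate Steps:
C(s, Q) = -12 - 8*s
N(a) = sqrt(2)*sqrt(a) (N(a) = sqrt(2*a) = sqrt(2)*sqrt(a))
L = 27 + sqrt(6) (L = ((-9 - 1*(-2)) + 34) + sqrt(2)*sqrt(3) = ((-9 + 2) + 34) + sqrt(6) = (-7 + 34) + sqrt(6) = 27 + sqrt(6) ≈ 29.449)
L*C(-8, -7) - 96 = (27 + sqrt(6))*(-12 - 8*(-8)) - 96 = (27 + sqrt(6))*(-12 + 64) - 96 = (27 + sqrt(6))*52 - 96 = (1404 + 52*sqrt(6)) - 96 = 1308 + 52*sqrt(6)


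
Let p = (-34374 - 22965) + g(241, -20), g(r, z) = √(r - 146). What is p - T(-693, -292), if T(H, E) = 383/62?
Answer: -3555401/62 + √95 ≈ -57335.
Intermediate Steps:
T(H, E) = 383/62 (T(H, E) = 383*(1/62) = 383/62)
g(r, z) = √(-146 + r)
p = -57339 + √95 (p = (-34374 - 22965) + √(-146 + 241) = -57339 + √95 ≈ -57329.)
p - T(-693, -292) = (-57339 + √95) - 1*383/62 = (-57339 + √95) - 383/62 = -3555401/62 + √95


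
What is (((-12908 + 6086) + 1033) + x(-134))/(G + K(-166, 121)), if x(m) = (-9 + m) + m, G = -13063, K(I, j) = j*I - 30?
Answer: 6066/33179 ≈ 0.18283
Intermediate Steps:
K(I, j) = -30 + I*j (K(I, j) = I*j - 30 = -30 + I*j)
x(m) = -9 + 2*m
(((-12908 + 6086) + 1033) + x(-134))/(G + K(-166, 121)) = (((-12908 + 6086) + 1033) + (-9 + 2*(-134)))/(-13063 + (-30 - 166*121)) = ((-6822 + 1033) + (-9 - 268))/(-13063 + (-30 - 20086)) = (-5789 - 277)/(-13063 - 20116) = -6066/(-33179) = -6066*(-1/33179) = 6066/33179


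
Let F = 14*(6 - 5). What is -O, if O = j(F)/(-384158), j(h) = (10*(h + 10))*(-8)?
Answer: -960/192079 ≈ -0.0049979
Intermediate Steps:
F = 14 (F = 14*1 = 14)
j(h) = -800 - 80*h (j(h) = (10*(10 + h))*(-8) = (100 + 10*h)*(-8) = -800 - 80*h)
O = 960/192079 (O = (-800 - 80*14)/(-384158) = (-800 - 1120)*(-1/384158) = -1920*(-1/384158) = 960/192079 ≈ 0.0049979)
-O = -1*960/192079 = -960/192079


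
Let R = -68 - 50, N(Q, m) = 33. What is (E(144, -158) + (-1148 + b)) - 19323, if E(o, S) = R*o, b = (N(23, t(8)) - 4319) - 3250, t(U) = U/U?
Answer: -44999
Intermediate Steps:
t(U) = 1
R = -118
b = -7536 (b = (33 - 4319) - 3250 = -4286 - 3250 = -7536)
E(o, S) = -118*o
(E(144, -158) + (-1148 + b)) - 19323 = (-118*144 + (-1148 - 7536)) - 19323 = (-16992 - 8684) - 19323 = -25676 - 19323 = -44999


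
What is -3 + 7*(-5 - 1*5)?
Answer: -73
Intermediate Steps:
-3 + 7*(-5 - 1*5) = -3 + 7*(-5 - 5) = -3 + 7*(-10) = -3 - 70 = -73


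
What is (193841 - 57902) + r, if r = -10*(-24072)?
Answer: 376659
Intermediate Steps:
r = 240720
(193841 - 57902) + r = (193841 - 57902) + 240720 = 135939 + 240720 = 376659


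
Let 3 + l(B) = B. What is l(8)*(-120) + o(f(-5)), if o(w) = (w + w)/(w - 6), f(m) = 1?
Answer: -3002/5 ≈ -600.40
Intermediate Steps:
o(w) = 2*w/(-6 + w) (o(w) = (2*w)/(-6 + w) = 2*w/(-6 + w))
l(B) = -3 + B
l(8)*(-120) + o(f(-5)) = (-3 + 8)*(-120) + 2*1/(-6 + 1) = 5*(-120) + 2*1/(-5) = -600 + 2*1*(-⅕) = -600 - ⅖ = -3002/5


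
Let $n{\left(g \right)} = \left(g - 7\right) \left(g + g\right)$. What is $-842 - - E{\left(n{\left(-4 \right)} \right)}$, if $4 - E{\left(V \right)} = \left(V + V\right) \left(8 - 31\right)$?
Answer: $3210$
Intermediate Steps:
$n{\left(g \right)} = 2 g \left(-7 + g\right)$ ($n{\left(g \right)} = \left(-7 + g\right) 2 g = 2 g \left(-7 + g\right)$)
$E{\left(V \right)} = 4 + 46 V$ ($E{\left(V \right)} = 4 - \left(V + V\right) \left(8 - 31\right) = 4 - 2 V \left(-23\right) = 4 - - 46 V = 4 + 46 V$)
$-842 - - E{\left(n{\left(-4 \right)} \right)} = -842 - - (4 + 46 \cdot 2 \left(-4\right) \left(-7 - 4\right)) = -842 - - (4 + 46 \cdot 2 \left(-4\right) \left(-11\right)) = -842 - - (4 + 46 \cdot 88) = -842 - - (4 + 4048) = -842 - \left(-1\right) 4052 = -842 - -4052 = -842 + 4052 = 3210$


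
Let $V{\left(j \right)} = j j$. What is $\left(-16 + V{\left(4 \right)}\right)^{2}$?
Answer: $0$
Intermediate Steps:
$V{\left(j \right)} = j^{2}$
$\left(-16 + V{\left(4 \right)}\right)^{2} = \left(-16 + 4^{2}\right)^{2} = \left(-16 + 16\right)^{2} = 0^{2} = 0$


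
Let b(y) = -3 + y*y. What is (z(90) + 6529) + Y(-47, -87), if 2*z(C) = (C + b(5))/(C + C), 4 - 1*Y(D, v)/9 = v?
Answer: 330674/45 ≈ 7348.3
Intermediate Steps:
Y(D, v) = 36 - 9*v
b(y) = -3 + y**2
z(C) = (22 + C)/(4*C) (z(C) = ((C + (-3 + 5**2))/(C + C))/2 = ((C + (-3 + 25))/((2*C)))/2 = ((C + 22)*(1/(2*C)))/2 = ((22 + C)*(1/(2*C)))/2 = ((22 + C)/(2*C))/2 = (22 + C)/(4*C))
(z(90) + 6529) + Y(-47, -87) = ((1/4)*(22 + 90)/90 + 6529) + (36 - 9*(-87)) = ((1/4)*(1/90)*112 + 6529) + (36 + 783) = (14/45 + 6529) + 819 = 293819/45 + 819 = 330674/45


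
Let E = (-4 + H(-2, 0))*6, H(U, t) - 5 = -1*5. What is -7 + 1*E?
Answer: -31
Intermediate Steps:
H(U, t) = 0 (H(U, t) = 5 - 1*5 = 5 - 5 = 0)
E = -24 (E = (-4 + 0)*6 = -4*6 = -24)
-7 + 1*E = -7 + 1*(-24) = -7 - 24 = -31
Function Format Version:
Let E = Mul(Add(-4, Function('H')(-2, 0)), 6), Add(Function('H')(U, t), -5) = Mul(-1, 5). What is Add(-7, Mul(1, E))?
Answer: -31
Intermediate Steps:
Function('H')(U, t) = 0 (Function('H')(U, t) = Add(5, Mul(-1, 5)) = Add(5, -5) = 0)
E = -24 (E = Mul(Add(-4, 0), 6) = Mul(-4, 6) = -24)
Add(-7, Mul(1, E)) = Add(-7, Mul(1, -24)) = Add(-7, -24) = -31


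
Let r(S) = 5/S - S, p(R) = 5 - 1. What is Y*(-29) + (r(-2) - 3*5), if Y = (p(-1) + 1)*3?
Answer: -901/2 ≈ -450.50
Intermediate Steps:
p(R) = 4
Y = 15 (Y = (4 + 1)*3 = 5*3 = 15)
r(S) = -S + 5/S
Y*(-29) + (r(-2) - 3*5) = 15*(-29) + ((-1*(-2) + 5/(-2)) - 3*5) = -435 + ((2 + 5*(-½)) - 15) = -435 + ((2 - 5/2) - 15) = -435 + (-½ - 15) = -435 - 31/2 = -901/2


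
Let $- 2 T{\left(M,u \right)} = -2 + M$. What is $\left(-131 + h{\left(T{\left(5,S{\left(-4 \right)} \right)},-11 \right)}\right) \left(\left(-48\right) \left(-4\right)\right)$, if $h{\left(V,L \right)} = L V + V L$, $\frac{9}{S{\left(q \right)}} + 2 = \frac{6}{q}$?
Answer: $-18816$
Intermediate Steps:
$S{\left(q \right)} = \frac{9}{-2 + \frac{6}{q}}$
$T{\left(M,u \right)} = 1 - \frac{M}{2}$ ($T{\left(M,u \right)} = - \frac{-2 + M}{2} = 1 - \frac{M}{2}$)
$h{\left(V,L \right)} = 2 L V$ ($h{\left(V,L \right)} = L V + L V = 2 L V$)
$\left(-131 + h{\left(T{\left(5,S{\left(-4 \right)} \right)},-11 \right)}\right) \left(\left(-48\right) \left(-4\right)\right) = \left(-131 + 2 \left(-11\right) \left(1 - \frac{5}{2}\right)\right) \left(\left(-48\right) \left(-4\right)\right) = \left(-131 + 2 \left(-11\right) \left(1 - \frac{5}{2}\right)\right) 192 = \left(-131 + 2 \left(-11\right) \left(- \frac{3}{2}\right)\right) 192 = \left(-131 + 33\right) 192 = \left(-98\right) 192 = -18816$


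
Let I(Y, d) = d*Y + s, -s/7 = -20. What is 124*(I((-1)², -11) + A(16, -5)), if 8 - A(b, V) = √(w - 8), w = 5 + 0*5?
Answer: 16988 - 124*I*√3 ≈ 16988.0 - 214.77*I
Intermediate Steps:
s = 140 (s = -7*(-20) = 140)
w = 5 (w = 5 + 0 = 5)
I(Y, d) = 140 + Y*d (I(Y, d) = d*Y + 140 = Y*d + 140 = 140 + Y*d)
A(b, V) = 8 - I*√3 (A(b, V) = 8 - √(5 - 8) = 8 - √(-3) = 8 - I*√3)
124*(I((-1)², -11) + A(16, -5)) = 124*((140 + (-1)²*(-11)) + (8 - I*√3)) = 124*((140 + 1*(-11)) + (8 - I*√3)) = 124*((140 - 11) + (8 - I*√3)) = 124*(129 + (8 - I*√3)) = 124*(137 - I*√3) = 16988 - 124*I*√3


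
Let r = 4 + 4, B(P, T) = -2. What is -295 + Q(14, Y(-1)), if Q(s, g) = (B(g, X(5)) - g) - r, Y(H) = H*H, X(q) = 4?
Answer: -306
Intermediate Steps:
Y(H) = H²
r = 8
Q(s, g) = -10 - g (Q(s, g) = (-2 - g) - 1*8 = (-2 - g) - 8 = -10 - g)
-295 + Q(14, Y(-1)) = -295 + (-10 - 1*(-1)²) = -295 + (-10 - 1*1) = -295 + (-10 - 1) = -295 - 11 = -306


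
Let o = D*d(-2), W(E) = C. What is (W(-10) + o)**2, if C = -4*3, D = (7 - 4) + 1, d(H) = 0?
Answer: 144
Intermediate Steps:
D = 4 (D = 3 + 1 = 4)
C = -12
W(E) = -12
o = 0 (o = 4*0 = 0)
(W(-10) + o)**2 = (-12 + 0)**2 = (-12)**2 = 144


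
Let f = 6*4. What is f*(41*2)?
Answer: 1968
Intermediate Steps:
f = 24
f*(41*2) = 24*(41*2) = 24*82 = 1968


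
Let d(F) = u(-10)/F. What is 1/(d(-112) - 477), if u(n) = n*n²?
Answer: -14/6553 ≈ -0.0021364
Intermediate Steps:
u(n) = n³
d(F) = -1000/F (d(F) = (-10)³/F = -1000/F)
1/(d(-112) - 477) = 1/(-1000/(-112) - 477) = 1/(-1000*(-1/112) - 477) = 1/(125/14 - 477) = 1/(-6553/14) = -14/6553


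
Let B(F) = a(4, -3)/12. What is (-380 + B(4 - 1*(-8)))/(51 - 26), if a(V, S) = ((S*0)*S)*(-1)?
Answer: -76/5 ≈ -15.200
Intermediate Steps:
a(V, S) = 0 (a(V, S) = (0*S)*(-1) = 0*(-1) = 0)
B(F) = 0 (B(F) = 0/12 = 0*(1/12) = 0)
(-380 + B(4 - 1*(-8)))/(51 - 26) = (-380 + 0)/(51 - 26) = -380/25 = -380*1/25 = -76/5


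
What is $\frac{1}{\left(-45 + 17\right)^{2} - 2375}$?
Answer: $- \frac{1}{1591} \approx -0.00062854$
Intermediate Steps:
$\frac{1}{\left(-45 + 17\right)^{2} - 2375} = \frac{1}{\left(-28\right)^{2} - 2375} = \frac{1}{784 - 2375} = \frac{1}{-1591} = - \frac{1}{1591}$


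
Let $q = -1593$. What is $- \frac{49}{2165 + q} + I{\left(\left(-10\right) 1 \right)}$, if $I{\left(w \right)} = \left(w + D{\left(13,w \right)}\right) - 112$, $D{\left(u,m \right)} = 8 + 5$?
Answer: $- \frac{62397}{572} \approx -109.09$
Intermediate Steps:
$D{\left(u,m \right)} = 13$
$I{\left(w \right)} = -99 + w$ ($I{\left(w \right)} = \left(w + 13\right) - 112 = \left(13 + w\right) - 112 = -99 + w$)
$- \frac{49}{2165 + q} + I{\left(\left(-10\right) 1 \right)} = - \frac{49}{2165 - 1593} - 109 = - \frac{49}{572} - 109 = - \frac{62397}{572}$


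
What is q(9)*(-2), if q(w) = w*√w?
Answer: -54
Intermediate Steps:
q(w) = w^(3/2)
q(9)*(-2) = 9^(3/2)*(-2) = 27*(-2) = -54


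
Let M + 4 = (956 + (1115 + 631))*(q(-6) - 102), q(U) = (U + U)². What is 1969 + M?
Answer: 115449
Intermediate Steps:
q(U) = 4*U² (q(U) = (2*U)² = 4*U²)
M = 113480 (M = -4 + (956 + (1115 + 631))*(4*(-6)² - 102) = -4 + (956 + 1746)*(4*36 - 102) = -4 + 2702*(144 - 102) = -4 + 2702*42 = -4 + 113484 = 113480)
1969 + M = 1969 + 113480 = 115449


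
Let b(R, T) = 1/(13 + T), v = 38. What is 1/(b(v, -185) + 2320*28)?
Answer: 172/11173119 ≈ 1.5394e-5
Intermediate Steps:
1/(b(v, -185) + 2320*28) = 1/(1/(13 - 185) + 2320*28) = 1/(1/(-172) + 64960) = 1/(-1/172 + 64960) = 1/(11173119/172) = 172/11173119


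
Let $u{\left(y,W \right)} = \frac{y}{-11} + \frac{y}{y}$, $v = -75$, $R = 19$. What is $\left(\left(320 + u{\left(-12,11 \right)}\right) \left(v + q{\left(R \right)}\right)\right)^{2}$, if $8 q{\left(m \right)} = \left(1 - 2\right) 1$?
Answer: $\frac{4534101611649}{7744} \approx 5.855 \cdot 10^{8}$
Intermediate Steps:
$q{\left(m \right)} = - \frac{1}{8}$ ($q{\left(m \right)} = \frac{\left(1 - 2\right) 1}{8} = \frac{\left(-1\right) 1}{8} = \frac{1}{8} \left(-1\right) = - \frac{1}{8}$)
$u{\left(y,W \right)} = 1 - \frac{y}{11}$ ($u{\left(y,W \right)} = y \left(- \frac{1}{11}\right) + 1 = - \frac{y}{11} + 1 = 1 - \frac{y}{11}$)
$\left(\left(320 + u{\left(-12,11 \right)}\right) \left(v + q{\left(R \right)}\right)\right)^{2} = \left(\left(320 + \left(1 - - \frac{12}{11}\right)\right) \left(-75 - \frac{1}{8}\right)\right)^{2} = \left(\left(320 + \left(1 + \frac{12}{11}\right)\right) \left(- \frac{601}{8}\right)\right)^{2} = \left(\left(320 + \frac{23}{11}\right) \left(- \frac{601}{8}\right)\right)^{2} = \left(\frac{3543}{11} \left(- \frac{601}{8}\right)\right)^{2} = \left(- \frac{2129343}{88}\right)^{2} = \frac{4534101611649}{7744}$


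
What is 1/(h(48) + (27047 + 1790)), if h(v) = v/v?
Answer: 1/28838 ≈ 3.4676e-5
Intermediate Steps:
h(v) = 1
1/(h(48) + (27047 + 1790)) = 1/(1 + (27047 + 1790)) = 1/(1 + 28837) = 1/28838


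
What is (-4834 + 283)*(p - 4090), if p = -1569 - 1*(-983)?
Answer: 21280476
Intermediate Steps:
p = -586 (p = -1569 + 983 = -586)
(-4834 + 283)*(p - 4090) = (-4834 + 283)*(-586 - 4090) = -4551*(-4676) = 21280476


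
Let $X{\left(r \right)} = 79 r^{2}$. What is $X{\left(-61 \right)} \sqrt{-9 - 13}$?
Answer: $293959 i \sqrt{22} \approx 1.3788 \cdot 10^{6} i$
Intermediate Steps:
$X{\left(-61 \right)} \sqrt{-9 - 13} = 79 \left(-61\right)^{2} \sqrt{-9 - 13} = 79 \cdot 3721 \sqrt{-22} = 293959 i \sqrt{22}$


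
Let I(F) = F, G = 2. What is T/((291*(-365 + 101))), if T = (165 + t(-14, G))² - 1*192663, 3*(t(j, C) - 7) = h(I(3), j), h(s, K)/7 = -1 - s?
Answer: 1495823/691416 ≈ 2.1634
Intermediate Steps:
h(s, K) = -7 - 7*s (h(s, K) = 7*(-1 - s) = -7 - 7*s)
t(j, C) = -7/3 (t(j, C) = 7 + (-7 - 7*3)/3 = 7 + (-7 - 21)/3 = 7 + (⅓)*(-28) = 7 - 28/3 = -7/3)
T = -1495823/9 (T = (165 - 7/3)² - 1*192663 = (488/3)² - 192663 = 238144/9 - 192663 = -1495823/9 ≈ -1.6620e+5)
T/((291*(-365 + 101))) = -1495823*1/(291*(-365 + 101))/9 = -1495823/(9*(291*(-264))) = -1495823/9/(-76824) = -1495823/9*(-1/76824) = 1495823/691416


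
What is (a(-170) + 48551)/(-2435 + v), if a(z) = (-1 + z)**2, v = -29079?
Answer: -38896/15757 ≈ -2.4685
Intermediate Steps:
(a(-170) + 48551)/(-2435 + v) = ((-1 - 170)**2 + 48551)/(-2435 - 29079) = ((-171)**2 + 48551)/(-31514) = (29241 + 48551)*(-1/31514) = 77792*(-1/31514) = -38896/15757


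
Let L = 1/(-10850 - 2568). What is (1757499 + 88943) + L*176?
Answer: 12387779290/6709 ≈ 1.8464e+6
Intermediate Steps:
L = -1/13418 (L = 1/(-13418) = -1/13418 ≈ -7.4527e-5)
(1757499 + 88943) + L*176 = (1757499 + 88943) - 1/13418*176 = 1846442 - 88/6709 = 12387779290/6709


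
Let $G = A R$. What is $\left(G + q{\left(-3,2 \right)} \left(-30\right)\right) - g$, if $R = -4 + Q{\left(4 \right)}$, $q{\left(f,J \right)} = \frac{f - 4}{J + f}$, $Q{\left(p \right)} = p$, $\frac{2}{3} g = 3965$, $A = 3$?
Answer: $- \frac{12315}{2} \approx -6157.5$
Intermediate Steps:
$g = \frac{11895}{2}$ ($g = \frac{3}{2} \cdot 3965 = \frac{11895}{2} \approx 5947.5$)
$q{\left(f,J \right)} = \frac{-4 + f}{J + f}$
$R = 0$ ($R = -4 + 4 = 0$)
$G = 0$ ($G = 3 \cdot 0 = 0$)
$\left(G + q{\left(-3,2 \right)} \left(-30\right)\right) - g = \left(0 + \frac{-4 - 3}{2 - 3} \left(-30\right)\right) - \frac{11895}{2} = \left(0 + \frac{1}{-1} \left(-7\right) \left(-30\right)\right) - \frac{11895}{2} = \left(0 + \left(-1\right) \left(-7\right) \left(-30\right)\right) - \frac{11895}{2} = \left(0 + 7 \left(-30\right)\right) - \frac{11895}{2} = \left(0 - 210\right) - \frac{11895}{2} = -210 - \frac{11895}{2} = - \frac{12315}{2}$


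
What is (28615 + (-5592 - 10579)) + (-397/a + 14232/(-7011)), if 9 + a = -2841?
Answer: 484620159/38950 ≈ 12442.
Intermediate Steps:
a = -2850 (a = -9 - 2841 = -2850)
(28615 + (-5592 - 10579)) + (-397/a + 14232/(-7011)) = (28615 + (-5592 - 10579)) + (-397/(-2850) + 14232/(-7011)) = (28615 - 16171) + (-397*(-1/2850) + 14232*(-1/7011)) = 12444 + (397/2850 - 4744/2337) = 12444 - 73641/38950 = 484620159/38950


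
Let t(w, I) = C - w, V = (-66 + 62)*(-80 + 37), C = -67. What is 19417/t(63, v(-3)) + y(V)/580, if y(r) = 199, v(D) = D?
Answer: -1123599/7540 ≈ -149.02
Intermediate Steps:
V = 172 (V = -4*(-43) = 172)
t(w, I) = -67 - w
19417/t(63, v(-3)) + y(V)/580 = 19417/(-67 - 1*63) + 199/580 = 19417/(-67 - 63) + 199*(1/580) = 19417/(-130) + 199/580 = 19417*(-1/130) + 199/580 = -19417/130 + 199/580 = -1123599/7540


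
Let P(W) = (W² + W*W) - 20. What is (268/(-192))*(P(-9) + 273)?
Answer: -27805/48 ≈ -579.27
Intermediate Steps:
P(W) = -20 + 2*W² (P(W) = (W² + W²) - 20 = 2*W² - 20 = -20 + 2*W²)
(268/(-192))*(P(-9) + 273) = (268/(-192))*((-20 + 2*(-9)²) + 273) = (268*(-1/192))*((-20 + 2*81) + 273) = -67*((-20 + 162) + 273)/48 = -67*(142 + 273)/48 = -67/48*415 = -27805/48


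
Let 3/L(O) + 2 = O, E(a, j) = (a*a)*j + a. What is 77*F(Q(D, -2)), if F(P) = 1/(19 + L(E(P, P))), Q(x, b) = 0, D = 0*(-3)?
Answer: 22/5 ≈ 4.4000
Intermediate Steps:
D = 0
E(a, j) = a + j*a**2 (E(a, j) = a**2*j + a = j*a**2 + a = a + j*a**2)
L(O) = 3/(-2 + O)
F(P) = 1/(19 + 3/(-2 + P*(1 + P**2))) (F(P) = 1/(19 + 3/(-2 + P*(1 + P*P))) = 1/(19 + 3/(-2 + P*(1 + P**2))))
77*F(Q(D, -2)) = 77*((-2 + 0 + 0**3)/(-35 + 19*0 + 19*0**3)) = 77*((-2 + 0 + 0)/(-35 + 0 + 19*0)) = 77*(-2/(-35 + 0 + 0)) = 77*(-2/(-35)) = 77*(-1/35*(-2)) = 77*(2/35) = 22/5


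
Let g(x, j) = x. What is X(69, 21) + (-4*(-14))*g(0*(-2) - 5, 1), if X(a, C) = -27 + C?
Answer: -286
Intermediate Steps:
X(69, 21) + (-4*(-14))*g(0*(-2) - 5, 1) = (-27 + 21) + (-4*(-14))*(0*(-2) - 5) = -6 + 56*(0 - 5) = -6 + 56*(-5) = -6 - 280 = -286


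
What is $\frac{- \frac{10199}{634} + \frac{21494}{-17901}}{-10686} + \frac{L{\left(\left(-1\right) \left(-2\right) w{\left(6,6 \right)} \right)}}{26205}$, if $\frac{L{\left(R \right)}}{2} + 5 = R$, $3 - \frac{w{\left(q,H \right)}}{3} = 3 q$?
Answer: $- \frac{1193426399539}{211872516673428} \approx -0.0056328$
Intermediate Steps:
$w{\left(q,H \right)} = 9 - 9 q$ ($w{\left(q,H \right)} = 9 - 3 \cdot 3 q = 9 - 9 q$)
$L{\left(R \right)} = -10 + 2 R$
$\frac{- \frac{10199}{634} + \frac{21494}{-17901}}{-10686} + \frac{L{\left(\left(-1\right) \left(-2\right) w{\left(6,6 \right)} \right)}}{26205} = \frac{- \frac{10199}{634} + \frac{21494}{-17901}}{-10686} + \frac{-10 + 2 \left(-1\right) \left(-2\right) \left(9 - 54\right)}{26205} = \left(\left(-10199\right) \frac{1}{634} + 21494 \left(- \frac{1}{17901}\right)\right) \left(- \frac{1}{10686}\right) + \left(-10 + 2 \cdot 2 \left(9 - 54\right)\right) \frac{1}{26205} = \left(- \frac{10199}{634} - \frac{21494}{17901}\right) \left(- \frac{1}{10686}\right) + \left(-10 + 2 \cdot 2 \left(-45\right)\right) \frac{1}{26205} = \left(- \frac{196199495}{11349234}\right) \left(- \frac{1}{10686}\right) + \left(-10 + 2 \left(-90\right)\right) \frac{1}{26205} = \frac{196199495}{121277914524} + \left(-10 - 180\right) \frac{1}{26205} = \frac{196199495}{121277914524} - \frac{38}{5241} = - \frac{1193426399539}{211872516673428}$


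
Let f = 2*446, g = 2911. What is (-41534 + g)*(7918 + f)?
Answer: -340268630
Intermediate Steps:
f = 892
(-41534 + g)*(7918 + f) = (-41534 + 2911)*(7918 + 892) = -38623*8810 = -340268630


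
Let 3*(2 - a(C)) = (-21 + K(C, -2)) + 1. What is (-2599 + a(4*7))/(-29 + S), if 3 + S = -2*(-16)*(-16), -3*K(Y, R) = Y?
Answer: 23285/4896 ≈ 4.7559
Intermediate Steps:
K(Y, R) = -Y/3
a(C) = 26/3 + C/9 (a(C) = 2 - ((-21 - C/3) + 1)/3 = 2 - (-20 - C/3)/3 = 2 + (20/3 + C/9) = 26/3 + C/9)
S = -515 (S = -3 - 2*(-16)*(-16) = -3 + 32*(-16) = -3 - 512 = -515)
(-2599 + a(4*7))/(-29 + S) = (-2599 + (26/3 + (4*7)/9))/(-29 - 515) = (-2599 + (26/3 + (⅑)*28))/(-544) = (-2599 + (26/3 + 28/9))*(-1/544) = (-2599 + 106/9)*(-1/544) = -23285/9*(-1/544) = 23285/4896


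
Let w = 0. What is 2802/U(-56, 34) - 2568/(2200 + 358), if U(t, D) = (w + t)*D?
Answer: -3014247/1217608 ≈ -2.4755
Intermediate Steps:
U(t, D) = D*t (U(t, D) = (0 + t)*D = t*D = D*t)
2802/U(-56, 34) - 2568/(2200 + 358) = 2802/((34*(-56))) - 2568/(2200 + 358) = 2802/(-1904) - 2568/2558 = 2802*(-1/1904) - 2568*1/2558 = -1401/952 - 1284/1279 = -3014247/1217608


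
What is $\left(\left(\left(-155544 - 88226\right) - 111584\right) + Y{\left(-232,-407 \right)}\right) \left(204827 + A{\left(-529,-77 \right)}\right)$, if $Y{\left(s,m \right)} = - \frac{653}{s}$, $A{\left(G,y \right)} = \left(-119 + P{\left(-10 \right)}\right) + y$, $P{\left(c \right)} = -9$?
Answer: $- \frac{8434669748725}{116} \approx -7.2713 \cdot 10^{10}$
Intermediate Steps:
$A{\left(G,y \right)} = -128 + y$ ($A{\left(G,y \right)} = \left(-119 - 9\right) + y = -128 + y$)
$\left(\left(\left(-155544 - 88226\right) - 111584\right) + Y{\left(-232,-407 \right)}\right) \left(204827 + A{\left(-529,-77 \right)}\right) = \left(\left(\left(-155544 - 88226\right) - 111584\right) - \frac{653}{-232}\right) \left(204827 - 205\right) = \left(\left(-243770 - 111584\right) - - \frac{653}{232}\right) \left(204827 - 205\right) = \left(-355354 + \frac{653}{232}\right) 204622 = \left(- \frac{82441475}{232}\right) 204622 = - \frac{8434669748725}{116}$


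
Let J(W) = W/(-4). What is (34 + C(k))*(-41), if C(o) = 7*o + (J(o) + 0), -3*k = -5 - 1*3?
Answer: -2132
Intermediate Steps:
J(W) = -W/4 (J(W) = W*(-¼) = -W/4)
k = 8/3 (k = -(-5 - 1*3)/3 = -(-5 - 3)/3 = -⅓*(-8) = 8/3 ≈ 2.6667)
C(o) = 27*o/4 (C(o) = 7*o + (-o/4 + 0) = 7*o - o/4 = 27*o/4)
(34 + C(k))*(-41) = (34 + (27/4)*(8/3))*(-41) = (34 + 18)*(-41) = 52*(-41) = -2132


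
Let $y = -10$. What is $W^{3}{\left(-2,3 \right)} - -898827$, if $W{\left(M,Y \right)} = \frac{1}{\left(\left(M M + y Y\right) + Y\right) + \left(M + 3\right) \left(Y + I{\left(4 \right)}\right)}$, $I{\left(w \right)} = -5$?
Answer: $\frac{14044171874}{15625} \approx 8.9883 \cdot 10^{5}$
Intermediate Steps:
$W{\left(M,Y \right)} = \frac{1}{M^{2} - 9 Y + \left(-5 + Y\right) \left(3 + M\right)}$ ($W{\left(M,Y \right)} = \frac{1}{\left(\left(M M - 10 Y\right) + Y\right) + \left(M + 3\right) \left(Y - 5\right)} = \frac{1}{\left(\left(M^{2} - 10 Y\right) + Y\right) + \left(3 + M\right) \left(-5 + Y\right)} = \frac{1}{\left(M^{2} - 9 Y\right) + \left(-5 + Y\right) \left(3 + M\right)} = \frac{1}{M^{2} - 9 Y + \left(-5 + Y\right) \left(3 + M\right)}$)
$W^{3}{\left(-2,3 \right)} - -898827 = \left(\frac{1}{-15 + \left(-2\right)^{2} - 18 - -10 - 6}\right)^{3} - -898827 = \left(\frac{1}{-15 + 4 - 18 + 10 - 6}\right)^{3} + 898827 = \left(\frac{1}{-25}\right)^{3} + 898827 = \left(- \frac{1}{25}\right)^{3} + 898827 = - \frac{1}{15625} + 898827 = \frac{14044171874}{15625}$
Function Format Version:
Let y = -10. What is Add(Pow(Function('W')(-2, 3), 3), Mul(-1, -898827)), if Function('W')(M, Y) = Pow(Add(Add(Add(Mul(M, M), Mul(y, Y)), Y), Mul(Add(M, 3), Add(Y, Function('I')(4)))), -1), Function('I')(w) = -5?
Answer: Rational(14044171874, 15625) ≈ 8.9883e+5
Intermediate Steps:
Function('W')(M, Y) = Pow(Add(Pow(M, 2), Mul(-9, Y), Mul(Add(-5, Y), Add(3, M))), -1) (Function('W')(M, Y) = Pow(Add(Add(Add(Mul(M, M), Mul(-10, Y)), Y), Mul(Add(M, 3), Add(Y, -5))), -1) = Pow(Add(Add(Add(Pow(M, 2), Mul(-10, Y)), Y), Mul(Add(3, M), Add(-5, Y))), -1) = Pow(Add(Add(Pow(M, 2), Mul(-9, Y)), Mul(Add(-5, Y), Add(3, M))), -1) = Pow(Add(Pow(M, 2), Mul(-9, Y), Mul(Add(-5, Y), Add(3, M))), -1))
Add(Pow(Function('W')(-2, 3), 3), Mul(-1, -898827)) = Add(Pow(Pow(Add(-15, Pow(-2, 2), Mul(-6, 3), Mul(-5, -2), Mul(-2, 3)), -1), 3), Mul(-1, -898827)) = Add(Pow(Pow(Add(-15, 4, -18, 10, -6), -1), 3), 898827) = Add(Pow(Pow(-25, -1), 3), 898827) = Add(Pow(Rational(-1, 25), 3), 898827) = Add(Rational(-1, 15625), 898827) = Rational(14044171874, 15625)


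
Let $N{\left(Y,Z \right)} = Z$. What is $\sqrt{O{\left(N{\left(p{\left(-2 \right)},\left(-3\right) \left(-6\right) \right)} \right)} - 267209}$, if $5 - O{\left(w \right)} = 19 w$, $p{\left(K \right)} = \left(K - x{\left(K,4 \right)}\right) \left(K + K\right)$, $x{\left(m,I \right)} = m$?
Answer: $i \sqrt{267546} \approx 517.25 i$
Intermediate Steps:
$p{\left(K \right)} = 0$ ($p{\left(K \right)} = \left(K - K\right) \left(K + K\right) = 0 \cdot 2 K = 0$)
$O{\left(w \right)} = 5 - 19 w$
$\sqrt{O{\left(N{\left(p{\left(-2 \right)},\left(-3\right) \left(-6\right) \right)} \right)} - 267209} = \sqrt{\left(5 - 19 \left(\left(-3\right) \left(-6\right)\right)\right) - 267209} = \sqrt{\left(5 - 342\right) - 267209} = \sqrt{-337 - 267209} = \sqrt{-267546} = i \sqrt{267546}$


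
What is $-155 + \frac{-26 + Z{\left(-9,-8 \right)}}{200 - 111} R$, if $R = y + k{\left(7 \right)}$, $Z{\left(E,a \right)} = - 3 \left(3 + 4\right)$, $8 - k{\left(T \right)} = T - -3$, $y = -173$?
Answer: $- \frac{5570}{89} \approx -62.584$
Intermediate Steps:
$k{\left(T \right)} = 5 - T$ ($k{\left(T \right)} = 8 - \left(T - -3\right) = 8 - \left(T + 3\right) = 8 - \left(3 + T\right) = 5 - T$)
$Z{\left(E,a \right)} = -21$ ($Z{\left(E,a \right)} = \left(-3\right) 7 = -21$)
$R = -175$ ($R = -173 + \left(5 - 7\right) = -173 - 2 = -175$)
$-155 + \frac{-26 + Z{\left(-9,-8 \right)}}{200 - 111} R = -155 + \frac{-26 - 21}{200 - 111} \left(-175\right) = -155 + - \frac{47}{89} \left(-175\right) = -155 + \left(-47\right) \frac{1}{89} \left(-175\right) = -155 - - \frac{8225}{89} = -155 + \frac{8225}{89} = - \frac{5570}{89}$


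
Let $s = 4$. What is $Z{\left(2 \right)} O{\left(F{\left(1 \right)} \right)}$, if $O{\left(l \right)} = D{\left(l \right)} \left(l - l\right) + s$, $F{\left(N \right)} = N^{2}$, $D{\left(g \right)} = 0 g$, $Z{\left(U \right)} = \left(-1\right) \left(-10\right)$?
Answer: $40$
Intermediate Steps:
$Z{\left(U \right)} = 10$
$D{\left(g \right)} = 0$
$O{\left(l \right)} = 4$ ($O{\left(l \right)} = 0 \left(l - l\right) + 4 = 0 \cdot 0 + 4 = 0 + 4 = 4$)
$Z{\left(2 \right)} O{\left(F{\left(1 \right)} \right)} = 10 \cdot 4 = 40$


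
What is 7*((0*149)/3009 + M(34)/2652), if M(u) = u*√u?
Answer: 7*√34/78 ≈ 0.52329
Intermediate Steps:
M(u) = u^(3/2)
7*((0*149)/3009 + M(34)/2652) = 7*((0*149)/3009 + 34^(3/2)/2652) = 7*(0*(1/3009) + (34*√34)*(1/2652)) = 7*(0 + √34/78) = 7*(√34/78) = 7*√34/78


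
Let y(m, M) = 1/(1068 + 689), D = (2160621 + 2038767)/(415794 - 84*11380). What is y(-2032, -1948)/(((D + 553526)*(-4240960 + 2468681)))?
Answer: -90021/155159942876009934044 ≈ -5.8018e-16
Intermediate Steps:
D = -699898/90021 (D = 4199388/(415794 - 955920) = 4199388/(-540126) = 4199388*(-1/540126) = -699898/90021 ≈ -7.7748)
y(m, M) = 1/1757
y(-2032, -1948)/(((D + 553526)*(-4240960 + 2468681))) = 1/(1757*(((-699898/90021 + 553526)*(-4240960 + 2468681)))) = 1/(1757*(((49828264148/90021)*(-1772279)))) = 1/(1757*(-88309586155953292/90021)) = (1/1757)*(-90021/88309586155953292) = -90021/155159942876009934044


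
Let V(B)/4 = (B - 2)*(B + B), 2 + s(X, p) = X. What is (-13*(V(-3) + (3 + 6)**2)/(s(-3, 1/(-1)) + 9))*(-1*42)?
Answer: 54873/2 ≈ 27437.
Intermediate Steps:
s(X, p) = -2 + X
V(B) = 8*B*(-2 + B) (V(B) = 4*((B - 2)*(B + B)) = 4*((-2 + B)*(2*B)) = 4*(2*B*(-2 + B)) = 8*B*(-2 + B))
(-13*(V(-3) + (3 + 6)**2)/(s(-3, 1/(-1)) + 9))*(-1*42) = (-13*(8*(-3)*(-2 - 3) + (3 + 6)**2)/((-2 - 3) + 9))*(-1*42) = -13*(8*(-3)*(-5) + 9**2)/(-5 + 9)*(-42) = -13*(120 + 81)/4*(-42) = -2613/4*(-42) = 54873/2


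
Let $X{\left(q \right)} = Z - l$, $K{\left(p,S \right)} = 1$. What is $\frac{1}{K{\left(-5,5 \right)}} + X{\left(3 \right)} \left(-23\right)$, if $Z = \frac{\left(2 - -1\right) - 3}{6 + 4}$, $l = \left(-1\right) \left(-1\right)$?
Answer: $24$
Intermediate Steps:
$l = 1$
$Z = 0$ ($Z = \frac{\left(2 + 1\right) - 3}{10} = \left(3 - 3\right) \frac{1}{10} = 0 \cdot \frac{1}{10} = 0$)
$X{\left(q \right)} = -1$ ($X{\left(q \right)} = 0 - 1 = -1$)
$\frac{1}{K{\left(-5,5 \right)}} + X{\left(3 \right)} \left(-23\right) = 1^{-1} - -23 = 1 + 23 = 24$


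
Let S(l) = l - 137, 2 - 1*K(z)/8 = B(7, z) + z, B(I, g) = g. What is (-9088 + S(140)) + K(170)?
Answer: -11789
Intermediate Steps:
K(z) = 16 - 16*z (K(z) = 16 - 8*(z + z) = 16 - 16*z)
S(l) = -137 + l
(-9088 + S(140)) + K(170) = (-9088 + (-137 + 140)) + (16 - 16*170) = (-9088 + 3) + (16 - 2720) = -9085 - 2704 = -11789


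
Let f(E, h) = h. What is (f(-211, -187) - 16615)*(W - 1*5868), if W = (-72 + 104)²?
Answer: 81388888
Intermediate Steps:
W = 1024 (W = 32² = 1024)
(f(-211, -187) - 16615)*(W - 1*5868) = (-187 - 16615)*(1024 - 1*5868) = -16802*(1024 - 5868) = -16802*(-4844) = 81388888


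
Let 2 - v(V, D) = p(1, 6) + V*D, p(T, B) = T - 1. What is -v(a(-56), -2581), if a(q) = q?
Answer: 144534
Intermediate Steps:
p(T, B) = -1 + T
v(V, D) = 2 - D*V (v(V, D) = 2 - ((-1 + 1) + V*D) = 2 - (0 + D*V) = 2 - D*V)
-v(a(-56), -2581) = -(2 - 1*(-2581)*(-56)) = -(2 - 144536) = -1*(-144534) = 144534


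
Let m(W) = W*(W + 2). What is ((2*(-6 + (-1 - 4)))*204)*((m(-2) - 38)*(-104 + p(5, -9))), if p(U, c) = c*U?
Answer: -25411056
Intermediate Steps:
p(U, c) = U*c
m(W) = W*(2 + W)
((2*(-6 + (-1 - 4)))*204)*((m(-2) - 38)*(-104 + p(5, -9))) = ((2*(-6 + (-1 - 4)))*204)*((-2*(2 - 2) - 38)*(-104 + 5*(-9))) = ((2*(-6 - 5))*204)*((-2*0 - 38)*(-104 - 45)) = ((2*(-11))*204)*((0 - 38)*(-149)) = (-22*204)*(-38*(-149)) = -4488*5662 = -25411056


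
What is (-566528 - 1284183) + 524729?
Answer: -1325982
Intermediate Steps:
(-566528 - 1284183) + 524729 = -1850711 + 524729 = -1325982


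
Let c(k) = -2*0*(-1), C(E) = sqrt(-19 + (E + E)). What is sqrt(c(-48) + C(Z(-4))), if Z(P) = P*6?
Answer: 67**(1/4)*sqrt(I) ≈ 2.023 + 2.023*I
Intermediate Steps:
Z(P) = 6*P
C(E) = sqrt(-19 + 2*E)
c(k) = 0 (c(k) = 0*(-1) = 0)
sqrt(c(-48) + C(Z(-4))) = sqrt(0 + sqrt(-19 + 2*(6*(-4)))) = sqrt(0 + sqrt(-19 + 2*(-24))) = sqrt(0 + sqrt(-19 - 48)) = sqrt(0 + sqrt(-67)) = sqrt(0 + I*sqrt(67)) = sqrt(I*sqrt(67)) = 67**(1/4)*sqrt(I)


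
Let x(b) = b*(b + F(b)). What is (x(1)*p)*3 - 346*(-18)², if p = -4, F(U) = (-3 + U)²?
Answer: -112164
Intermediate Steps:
x(b) = b*(b + (-3 + b)²)
(x(1)*p)*3 - 346*(-18)² = ((1*(1 + (-3 + 1)²))*(-4))*3 - 346*(-18)² = ((1*(1 + (-2)²))*(-4))*3 - 346*324 = ((1*(1 + 4))*(-4))*3 - 112104 = ((1*5)*(-4))*3 - 112104 = (5*(-4))*3 - 112104 = -20*3 - 112104 = -60 - 112104 = -112164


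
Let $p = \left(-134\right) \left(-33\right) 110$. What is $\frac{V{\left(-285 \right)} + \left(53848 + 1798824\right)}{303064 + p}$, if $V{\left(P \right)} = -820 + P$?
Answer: $\frac{1851567}{789484} \approx 2.3453$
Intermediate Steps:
$p = 486420$ ($p = 4422 \cdot 110 = 486420$)
$\frac{V{\left(-285 \right)} + \left(53848 + 1798824\right)}{303064 + p} = \frac{\left(-820 - 285\right) + \left(53848 + 1798824\right)}{303064 + 486420} = \frac{-1105 + 1852672}{789484} = 1851567 \cdot \frac{1}{789484} = \frac{1851567}{789484}$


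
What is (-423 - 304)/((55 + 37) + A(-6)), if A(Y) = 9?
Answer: -727/101 ≈ -7.1980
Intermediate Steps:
(-423 - 304)/((55 + 37) + A(-6)) = (-423 - 304)/((55 + 37) + 9) = -727/(92 + 9) = -727/101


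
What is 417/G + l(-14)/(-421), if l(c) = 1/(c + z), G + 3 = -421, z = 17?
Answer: -527095/535512 ≈ -0.98428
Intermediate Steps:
G = -424 (G = -3 - 421 = -424)
l(c) = 1/(17 + c) (l(c) = 1/(c + 17) = 1/(17 + c))
417/G + l(-14)/(-421) = 417/(-424) + 1/((17 - 14)*(-421)) = 417*(-1/424) - 1/421/3 = -417/424 + (⅓)*(-1/421) = -417/424 - 1/1263 = -527095/535512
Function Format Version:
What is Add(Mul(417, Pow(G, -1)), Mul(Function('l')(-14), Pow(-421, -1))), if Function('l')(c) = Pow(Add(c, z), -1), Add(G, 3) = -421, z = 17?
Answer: Rational(-527095, 535512) ≈ -0.98428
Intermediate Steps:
G = -424 (G = Add(-3, -421) = -424)
Function('l')(c) = Pow(Add(17, c), -1) (Function('l')(c) = Pow(Add(c, 17), -1) = Pow(Add(17, c), -1))
Add(Mul(417, Pow(G, -1)), Mul(Function('l')(-14), Pow(-421, -1))) = Add(Mul(417, Pow(-424, -1)), Mul(Pow(Add(17, -14), -1), Pow(-421, -1))) = Add(Mul(417, Rational(-1, 424)), Mul(Pow(3, -1), Rational(-1, 421))) = Add(Rational(-417, 424), Mul(Rational(1, 3), Rational(-1, 421))) = Add(Rational(-417, 424), Rational(-1, 1263)) = Rational(-527095, 535512)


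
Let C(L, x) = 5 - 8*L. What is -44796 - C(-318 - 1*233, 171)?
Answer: -49209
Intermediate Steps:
-44796 - C(-318 - 1*233, 171) = -44796 - (5 - 8*(-318 - 1*233)) = -44796 - (5 - 8*(-318 - 233)) = -44796 - (5 - 8*(-551)) = -44796 - (5 + 4408) = -44796 - 1*4413 = -44796 - 4413 = -49209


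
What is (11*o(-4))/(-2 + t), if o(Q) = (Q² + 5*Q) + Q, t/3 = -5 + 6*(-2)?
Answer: 88/53 ≈ 1.6604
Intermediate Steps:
t = -51 (t = 3*(-5 + 6*(-2)) = 3*(-5 - 12) = 3*(-17) = -51)
o(Q) = Q² + 6*Q
(11*o(-4))/(-2 + t) = (11*(-4*(6 - 4)))/(-2 - 51) = (11*(-4*2))/(-53) = (11*(-8))*(-1/53) = -88*(-1/53) = 88/53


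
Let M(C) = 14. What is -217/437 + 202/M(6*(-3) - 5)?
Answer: 42618/3059 ≈ 13.932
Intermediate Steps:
-217/437 + 202/M(6*(-3) - 5) = -217/437 + 202/14 = -217*1/437 + 202*(1/14) = -217/437 + 101/7 = 42618/3059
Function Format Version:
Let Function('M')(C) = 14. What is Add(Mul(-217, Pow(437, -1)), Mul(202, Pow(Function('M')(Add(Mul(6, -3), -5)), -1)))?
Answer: Rational(42618, 3059) ≈ 13.932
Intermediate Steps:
Add(Mul(-217, Pow(437, -1)), Mul(202, Pow(Function('M')(Add(Mul(6, -3), -5)), -1))) = Add(Mul(-217, Pow(437, -1)), Mul(202, Pow(14, -1))) = Add(Mul(-217, Rational(1, 437)), Mul(202, Rational(1, 14))) = Add(Rational(-217, 437), Rational(101, 7)) = Rational(42618, 3059)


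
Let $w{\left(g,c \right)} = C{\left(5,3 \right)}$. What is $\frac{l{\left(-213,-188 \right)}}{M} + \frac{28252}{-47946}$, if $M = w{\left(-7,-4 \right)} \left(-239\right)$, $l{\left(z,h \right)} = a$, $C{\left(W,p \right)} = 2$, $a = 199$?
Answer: $- \frac{11522855}{11459094} \approx -1.0056$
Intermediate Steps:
$l{\left(z,h \right)} = 199$
$w{\left(g,c \right)} = 2$
$M = -478$ ($M = 2 \left(-239\right) = -478$)
$\frac{l{\left(-213,-188 \right)}}{M} + \frac{28252}{-47946} = \frac{199}{-478} + \frac{28252}{-47946} = 199 \left(- \frac{1}{478}\right) + 28252 \left(- \frac{1}{47946}\right) = - \frac{199}{478} - \frac{14126}{23973} = - \frac{11522855}{11459094}$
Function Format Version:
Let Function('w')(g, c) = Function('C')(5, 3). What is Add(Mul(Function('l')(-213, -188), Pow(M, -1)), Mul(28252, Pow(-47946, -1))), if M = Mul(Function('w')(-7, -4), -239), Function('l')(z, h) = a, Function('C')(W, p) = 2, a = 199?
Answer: Rational(-11522855, 11459094) ≈ -1.0056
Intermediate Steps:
Function('l')(z, h) = 199
Function('w')(g, c) = 2
M = -478 (M = Mul(2, -239) = -478)
Add(Mul(Function('l')(-213, -188), Pow(M, -1)), Mul(28252, Pow(-47946, -1))) = Add(Mul(199, Pow(-478, -1)), Mul(28252, Pow(-47946, -1))) = Add(Mul(199, Rational(-1, 478)), Mul(28252, Rational(-1, 47946))) = Add(Rational(-199, 478), Rational(-14126, 23973)) = Rational(-11522855, 11459094)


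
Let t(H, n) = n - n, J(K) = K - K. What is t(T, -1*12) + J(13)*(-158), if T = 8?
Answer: 0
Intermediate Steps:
J(K) = 0
t(H, n) = 0
t(T, -1*12) + J(13)*(-158) = 0 + 0*(-158) = 0 + 0 = 0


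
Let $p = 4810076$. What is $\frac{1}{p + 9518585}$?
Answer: $\frac{1}{14328661} \approx 6.979 \cdot 10^{-8}$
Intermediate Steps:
$\frac{1}{p + 9518585} = \frac{1}{4810076 + 9518585} = \frac{1}{14328661}$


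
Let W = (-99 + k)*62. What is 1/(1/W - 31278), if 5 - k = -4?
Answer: -5580/174531241 ≈ -3.1971e-5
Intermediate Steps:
k = 9 (k = 5 - 1*(-4) = 5 + 4 = 9)
W = -5580 (W = (-99 + 9)*62 = -90*62 = -5580)
1/(1/W - 31278) = 1/(1/(-5580) - 31278) = 1/(-1/5580 - 31278) = 1/(-174531241/5580) = -5580/174531241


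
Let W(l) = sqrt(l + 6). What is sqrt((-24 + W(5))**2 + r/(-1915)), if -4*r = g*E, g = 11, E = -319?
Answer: sqrt(8603924565 - 704107200*sqrt(11))/3830 ≈ 20.672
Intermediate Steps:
r = 3509/4 (r = -11*(-319)/4 = -1/4*(-3509) = 3509/4 ≈ 877.25)
W(l) = sqrt(6 + l)
sqrt((-24 + W(5))**2 + r/(-1915)) = sqrt((-24 + sqrt(6 + 5))**2 + (3509/4)/(-1915)) = sqrt((-24 + sqrt(11))**2 + (3509/4)*(-1/1915)) = sqrt((-24 + sqrt(11))**2 - 3509/7660) = sqrt(-3509/7660 + (-24 + sqrt(11))**2)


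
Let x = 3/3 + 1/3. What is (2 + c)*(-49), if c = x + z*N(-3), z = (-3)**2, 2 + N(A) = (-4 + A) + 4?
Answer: 6125/3 ≈ 2041.7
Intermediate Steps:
N(A) = -2 + A (N(A) = -2 + ((-4 + A) + 4) = -2 + A)
x = 4/3 (x = 3*(1/3) + 1*(1/3) = 1 + 1/3 = 4/3 ≈ 1.3333)
z = 9
c = -131/3 (c = 4/3 + 9*(-2 - 3) = 4/3 + 9*(-5) = 4/3 - 45 = -131/3 ≈ -43.667)
(2 + c)*(-49) = (2 - 131/3)*(-49) = -125/3*(-49) = 6125/3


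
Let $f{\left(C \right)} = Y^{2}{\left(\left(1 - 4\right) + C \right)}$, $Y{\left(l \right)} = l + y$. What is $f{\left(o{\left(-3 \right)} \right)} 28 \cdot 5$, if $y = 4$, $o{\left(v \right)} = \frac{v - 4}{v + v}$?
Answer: $\frac{5915}{9} \approx 657.22$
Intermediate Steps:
$o{\left(v \right)} = \frac{-4 + v}{2 v}$
$Y{\left(l \right)} = 4 + l$ ($Y{\left(l \right)} = l + 4 = 4 + l$)
$f{\left(C \right)} = \left(1 + C\right)^{2}$ ($f{\left(C \right)} = \left(4 + \left(\left(1 - 4\right) + C\right)\right)^{2} = \left(4 + \left(-3 + C\right)\right)^{2} = \left(1 + C\right)^{2}$)
$f{\left(o{\left(-3 \right)} \right)} 28 \cdot 5 = \left(1 + \frac{-4 - 3}{2 \left(-3\right)}\right)^{2} \cdot 28 \cdot 5 = \left(1 + \frac{1}{2} \left(- \frac{1}{3}\right) \left(-7\right)\right)^{2} \cdot 28 \cdot 5 = \left(1 + \frac{7}{6}\right)^{2} \cdot 28 \cdot 5 = \left(\frac{13}{6}\right)^{2} \cdot 28 \cdot 5 = \frac{169}{36} \cdot 28 \cdot 5 = \frac{1183}{9} \cdot 5 = \frac{5915}{9}$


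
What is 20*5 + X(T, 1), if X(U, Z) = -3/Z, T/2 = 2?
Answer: 97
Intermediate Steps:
T = 4 (T = 2*2 = 4)
20*5 + X(T, 1) = 20*5 - 3/1 = 100 - 3*1 = 100 - 3 = 97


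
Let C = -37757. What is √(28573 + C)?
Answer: 4*I*√574 ≈ 95.833*I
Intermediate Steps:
√(28573 + C) = √(28573 - 37757) = √(-9184) = 4*I*√574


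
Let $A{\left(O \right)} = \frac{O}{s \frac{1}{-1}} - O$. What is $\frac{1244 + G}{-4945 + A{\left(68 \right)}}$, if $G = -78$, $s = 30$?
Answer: $- \frac{1590}{6839} \approx -0.23249$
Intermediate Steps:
$A{\left(O \right)} = - \frac{31 O}{30}$ ($A{\left(O \right)} = \frac{O}{30 \frac{1}{-1}} - O = \frac{O}{30 \left(-1\right)} - O = \frac{O}{-30} - O = O \left(- \frac{1}{30}\right) - O = - \frac{O}{30} - O = - \frac{31 O}{30}$)
$\frac{1244 + G}{-4945 + A{\left(68 \right)}} = \frac{1244 - 78}{-4945 - \frac{1054}{15}} = \frac{1166}{-4945 - \frac{1054}{15}} = \frac{1166}{- \frac{75229}{15}} = 1166 \left(- \frac{15}{75229}\right) = - \frac{1590}{6839}$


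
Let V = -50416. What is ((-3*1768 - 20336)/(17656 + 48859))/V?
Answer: 641/83835506 ≈ 7.6459e-6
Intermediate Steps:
((-3*1768 - 20336)/(17656 + 48859))/V = ((-3*1768 - 20336)/(17656 + 48859))/(-50416) = ((-5304 - 20336)/66515)*(-1/50416) = -25640*1/66515*(-1/50416) = -5128/13303*(-1/50416) = 641/83835506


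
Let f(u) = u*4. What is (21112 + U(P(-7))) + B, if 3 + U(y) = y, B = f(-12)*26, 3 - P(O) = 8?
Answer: 19856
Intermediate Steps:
P(O) = -5 (P(O) = 3 - 1*8 = 3 - 8 = -5)
f(u) = 4*u
B = -1248 (B = (4*(-12))*26 = -48*26 = -1248)
U(y) = -3 + y
(21112 + U(P(-7))) + B = (21112 + (-3 - 5)) - 1248 = (21112 - 8) - 1248 = 21104 - 1248 = 19856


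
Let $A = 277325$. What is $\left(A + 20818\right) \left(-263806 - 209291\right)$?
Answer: $-141050558871$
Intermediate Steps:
$\left(A + 20818\right) \left(-263806 - 209291\right) = \left(277325 + 20818\right) \left(-263806 - 209291\right) = 298143 \left(-473097\right) = -141050558871$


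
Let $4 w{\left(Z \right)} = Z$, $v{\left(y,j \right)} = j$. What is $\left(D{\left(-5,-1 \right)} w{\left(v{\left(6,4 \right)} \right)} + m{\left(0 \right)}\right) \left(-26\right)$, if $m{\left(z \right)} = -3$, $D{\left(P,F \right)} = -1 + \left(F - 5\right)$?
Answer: $260$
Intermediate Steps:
$D{\left(P,F \right)} = -6 + F$ ($D{\left(P,F \right)} = -1 + \left(-5 + F\right) = -6 + F$)
$w{\left(Z \right)} = \frac{Z}{4}$
$\left(D{\left(-5,-1 \right)} w{\left(v{\left(6,4 \right)} \right)} + m{\left(0 \right)}\right) \left(-26\right) = \left(\left(-6 - 1\right) \frac{1}{4} \cdot 4 - 3\right) \left(-26\right) = \left(\left(-7\right) 1 - 3\right) \left(-26\right) = \left(-7 - 3\right) \left(-26\right) = \left(-10\right) \left(-26\right) = 260$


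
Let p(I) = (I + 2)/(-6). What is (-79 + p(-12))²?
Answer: 53824/9 ≈ 5980.4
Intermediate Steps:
p(I) = -⅓ - I/6 (p(I) = (2 + I)*(-⅙) = -⅓ - I/6)
(-79 + p(-12))² = (-79 + (-⅓ - ⅙*(-12)))² = (-79 + (-⅓ + 2))² = (-79 + 5/3)² = (-232/3)² = 53824/9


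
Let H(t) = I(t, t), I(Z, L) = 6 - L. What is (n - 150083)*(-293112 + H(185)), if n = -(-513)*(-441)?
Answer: 110370095956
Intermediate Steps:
n = -226233 (n = -19*11907 = -226233)
H(t) = 6 - t
(n - 150083)*(-293112 + H(185)) = (-226233 - 150083)*(-293112 + (6 - 1*185)) = -376316*(-293112 + (6 - 185)) = -376316*(-293112 - 179) = -376316*(-293291) = 110370095956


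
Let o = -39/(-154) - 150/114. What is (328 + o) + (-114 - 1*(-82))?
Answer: 862987/2926 ≈ 294.94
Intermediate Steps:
o = -3109/2926 (o = -39*(-1/154) - 150*1/114 = 39/154 - 25/19 = -3109/2926 ≈ -1.0625)
(328 + o) + (-114 - 1*(-82)) = (328 - 3109/2926) + (-114 - 1*(-82)) = 956619/2926 + (-114 + 82) = 956619/2926 - 32 = 862987/2926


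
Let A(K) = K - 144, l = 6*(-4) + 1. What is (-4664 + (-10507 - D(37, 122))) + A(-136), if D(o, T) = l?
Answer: -15428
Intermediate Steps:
l = -23 (l = -24 + 1 = -23)
D(o, T) = -23
A(K) = -144 + K
(-4664 + (-10507 - D(37, 122))) + A(-136) = (-4664 + (-10507 - 1*(-23))) + (-144 - 136) = (-4664 + (-10507 + 23)) - 280 = (-4664 - 10484) - 280 = -15148 - 280 = -15428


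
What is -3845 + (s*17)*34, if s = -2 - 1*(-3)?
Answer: -3267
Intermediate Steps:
s = 1 (s = -2 + 3 = 1)
-3845 + (s*17)*34 = -3845 + (1*17)*34 = -3845 + 17*34 = -3845 + 578 = -3267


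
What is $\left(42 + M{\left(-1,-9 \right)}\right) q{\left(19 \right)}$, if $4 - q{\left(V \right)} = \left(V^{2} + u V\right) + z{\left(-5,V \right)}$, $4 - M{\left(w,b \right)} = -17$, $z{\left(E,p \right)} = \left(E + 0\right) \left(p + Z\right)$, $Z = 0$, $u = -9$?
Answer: $-5733$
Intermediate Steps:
$z{\left(E,p \right)} = E p$ ($z{\left(E,p \right)} = \left(E + 0\right) \left(p + 0\right) = E p$)
$M{\left(w,b \right)} = 21$ ($M{\left(w,b \right)} = 4 - -17 = 4 + 17 = 21$)
$q{\left(V \right)} = 4 - V^{2} + 14 V$ ($q{\left(V \right)} = 4 - \left(\left(V^{2} - 9 V\right) - 5 V\right) = 4 - \left(V^{2} - 14 V\right) = 4 - V^{2} + 14 V$)
$\left(42 + M{\left(-1,-9 \right)}\right) q{\left(19 \right)} = \left(42 + 21\right) \left(4 - 19^{2} + 14 \cdot 19\right) = 63 \left(4 - 361 + 266\right) = 63 \left(-91\right) = -5733$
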